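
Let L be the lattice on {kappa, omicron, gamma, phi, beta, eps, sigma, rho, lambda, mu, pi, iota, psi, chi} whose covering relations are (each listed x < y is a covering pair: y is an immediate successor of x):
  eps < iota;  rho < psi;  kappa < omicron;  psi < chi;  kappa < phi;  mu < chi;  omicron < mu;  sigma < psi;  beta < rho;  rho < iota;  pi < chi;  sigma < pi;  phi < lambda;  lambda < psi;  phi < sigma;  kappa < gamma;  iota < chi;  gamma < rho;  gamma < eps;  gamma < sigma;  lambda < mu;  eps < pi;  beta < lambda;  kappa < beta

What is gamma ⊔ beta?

rho

Common upper bounds of {gamma, beta}: chi, iota, psi, rho.
The least among these is rho.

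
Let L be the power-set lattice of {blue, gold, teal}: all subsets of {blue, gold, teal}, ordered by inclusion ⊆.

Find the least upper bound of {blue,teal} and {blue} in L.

{blue,teal}

Under ⊆, join is union: {blue,teal} ∪ {blue} = {blue,teal}.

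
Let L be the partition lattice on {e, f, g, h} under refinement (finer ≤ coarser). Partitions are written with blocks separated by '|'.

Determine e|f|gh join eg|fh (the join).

efgh

Common upper bounds of {e|f|gh, eg|fh}: efgh.
The least among these is efgh.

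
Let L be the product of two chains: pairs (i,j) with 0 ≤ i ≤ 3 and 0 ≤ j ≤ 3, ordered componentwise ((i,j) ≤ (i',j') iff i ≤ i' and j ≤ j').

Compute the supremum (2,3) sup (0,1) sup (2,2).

In a product of chains, the join is componentwise max, giving (2,3).

(2,3)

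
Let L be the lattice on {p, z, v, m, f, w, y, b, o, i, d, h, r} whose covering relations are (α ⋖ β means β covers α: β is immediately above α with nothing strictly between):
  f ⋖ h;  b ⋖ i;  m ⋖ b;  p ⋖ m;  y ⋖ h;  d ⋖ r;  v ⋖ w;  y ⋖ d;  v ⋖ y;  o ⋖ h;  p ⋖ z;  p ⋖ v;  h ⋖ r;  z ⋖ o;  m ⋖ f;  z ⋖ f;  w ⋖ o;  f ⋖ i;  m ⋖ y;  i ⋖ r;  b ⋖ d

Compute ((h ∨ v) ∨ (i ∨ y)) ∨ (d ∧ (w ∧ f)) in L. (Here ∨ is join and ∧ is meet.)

r

h ∨ v = h
i ∨ y = r
h ∨ r = r
w ∧ f = p
d ∧ p = p
r ∨ p = r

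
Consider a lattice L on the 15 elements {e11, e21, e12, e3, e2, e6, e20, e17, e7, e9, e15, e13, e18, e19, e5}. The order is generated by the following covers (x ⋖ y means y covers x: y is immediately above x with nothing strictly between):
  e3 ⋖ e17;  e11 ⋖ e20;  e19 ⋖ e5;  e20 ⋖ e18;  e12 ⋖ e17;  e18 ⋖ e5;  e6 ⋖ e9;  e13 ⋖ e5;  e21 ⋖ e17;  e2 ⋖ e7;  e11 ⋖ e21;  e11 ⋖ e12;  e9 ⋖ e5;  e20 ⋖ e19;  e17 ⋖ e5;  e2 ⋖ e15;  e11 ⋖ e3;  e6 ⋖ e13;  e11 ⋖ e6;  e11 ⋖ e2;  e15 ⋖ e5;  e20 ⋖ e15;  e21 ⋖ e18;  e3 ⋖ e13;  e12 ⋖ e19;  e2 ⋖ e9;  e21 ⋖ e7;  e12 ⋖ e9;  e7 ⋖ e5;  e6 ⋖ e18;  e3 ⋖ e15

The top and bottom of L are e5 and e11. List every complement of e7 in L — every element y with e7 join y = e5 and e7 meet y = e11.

e12, e13, e19, e20, e3, e6

Need y with e7 ∨ y = e5 and e7 ∧ y = e11.
Checking each element gives: e12, e13, e19, e20, e3, e6.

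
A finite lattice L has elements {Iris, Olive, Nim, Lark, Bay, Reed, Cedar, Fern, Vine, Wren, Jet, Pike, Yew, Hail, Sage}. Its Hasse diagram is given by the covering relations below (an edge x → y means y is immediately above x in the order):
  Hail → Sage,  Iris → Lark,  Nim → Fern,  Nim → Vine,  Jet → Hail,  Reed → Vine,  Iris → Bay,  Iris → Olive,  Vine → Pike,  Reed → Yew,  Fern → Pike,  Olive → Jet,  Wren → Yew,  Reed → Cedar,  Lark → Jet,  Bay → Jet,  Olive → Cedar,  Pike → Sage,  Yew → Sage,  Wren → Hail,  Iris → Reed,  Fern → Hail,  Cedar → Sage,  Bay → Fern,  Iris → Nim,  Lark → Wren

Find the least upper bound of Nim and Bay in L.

Common upper bounds of {Nim, Bay}: Fern, Hail, Pike, Sage.
The least among these is Fern.

Fern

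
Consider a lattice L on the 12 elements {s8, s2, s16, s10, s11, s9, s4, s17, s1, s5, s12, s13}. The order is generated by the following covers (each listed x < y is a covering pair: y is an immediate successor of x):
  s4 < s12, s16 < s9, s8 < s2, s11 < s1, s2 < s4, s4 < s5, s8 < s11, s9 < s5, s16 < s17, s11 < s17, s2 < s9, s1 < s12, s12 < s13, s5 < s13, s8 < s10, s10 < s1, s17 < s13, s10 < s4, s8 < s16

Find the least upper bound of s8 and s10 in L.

Common upper bounds of {s8, s10}: s1, s10, s12, s13, s4, s5.
The least among these is s10.

s10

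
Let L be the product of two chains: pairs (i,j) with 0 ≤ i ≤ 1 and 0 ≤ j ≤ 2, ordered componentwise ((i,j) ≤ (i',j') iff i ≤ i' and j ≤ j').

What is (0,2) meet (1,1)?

(0,1)

Common lower bounds of {(0,2), (1,1)}: (0,0), (0,1).
The greatest among these is (0,1).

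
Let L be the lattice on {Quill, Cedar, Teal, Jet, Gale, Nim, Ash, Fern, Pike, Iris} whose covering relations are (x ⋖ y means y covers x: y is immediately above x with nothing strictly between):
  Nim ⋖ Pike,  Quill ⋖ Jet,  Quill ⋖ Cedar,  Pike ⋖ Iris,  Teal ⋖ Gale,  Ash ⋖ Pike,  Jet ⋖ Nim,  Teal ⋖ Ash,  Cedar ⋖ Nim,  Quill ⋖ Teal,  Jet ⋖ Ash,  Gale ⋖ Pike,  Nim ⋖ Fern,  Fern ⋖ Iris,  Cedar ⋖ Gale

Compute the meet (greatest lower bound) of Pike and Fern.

Nim

Common lower bounds of {Pike, Fern}: Cedar, Jet, Nim, Quill.
The greatest among these is Nim.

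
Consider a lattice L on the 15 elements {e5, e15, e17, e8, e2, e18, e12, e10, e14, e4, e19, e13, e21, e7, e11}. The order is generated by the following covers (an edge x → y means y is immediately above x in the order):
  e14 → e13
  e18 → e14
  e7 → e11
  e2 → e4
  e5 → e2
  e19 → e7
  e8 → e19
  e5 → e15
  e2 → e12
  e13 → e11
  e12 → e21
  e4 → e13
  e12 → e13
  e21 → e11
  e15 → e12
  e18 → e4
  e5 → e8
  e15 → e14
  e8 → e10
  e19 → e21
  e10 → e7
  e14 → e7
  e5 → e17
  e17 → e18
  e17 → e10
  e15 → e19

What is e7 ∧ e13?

Common lower bounds of {e7, e13}: e14, e15, e17, e18, e5.
The greatest among these is e14.

e14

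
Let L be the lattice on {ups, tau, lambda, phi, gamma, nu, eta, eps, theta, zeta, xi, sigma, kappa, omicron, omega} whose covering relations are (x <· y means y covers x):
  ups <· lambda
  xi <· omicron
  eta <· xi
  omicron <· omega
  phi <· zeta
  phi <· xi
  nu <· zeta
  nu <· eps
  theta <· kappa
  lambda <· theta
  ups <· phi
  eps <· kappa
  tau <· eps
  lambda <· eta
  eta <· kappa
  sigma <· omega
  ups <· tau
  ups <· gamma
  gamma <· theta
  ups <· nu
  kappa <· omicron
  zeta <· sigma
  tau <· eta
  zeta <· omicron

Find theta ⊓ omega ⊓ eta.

lambda

Common lower bounds of {theta, omega, eta}: lambda, ups.
The greatest among these is lambda.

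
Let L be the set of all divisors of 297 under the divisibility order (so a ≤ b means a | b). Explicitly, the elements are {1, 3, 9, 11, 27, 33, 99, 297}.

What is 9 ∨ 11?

99

In the divisibility order, the join is the least common multiple: lcm(9, 11) = 99.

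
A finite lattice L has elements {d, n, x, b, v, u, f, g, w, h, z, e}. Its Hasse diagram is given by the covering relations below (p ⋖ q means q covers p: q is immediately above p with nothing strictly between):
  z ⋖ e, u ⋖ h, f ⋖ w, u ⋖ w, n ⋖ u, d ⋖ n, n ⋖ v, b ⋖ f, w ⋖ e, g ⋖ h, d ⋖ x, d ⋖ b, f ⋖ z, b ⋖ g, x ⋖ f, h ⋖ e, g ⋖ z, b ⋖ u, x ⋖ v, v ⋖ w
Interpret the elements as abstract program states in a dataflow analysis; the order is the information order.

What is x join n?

Common upper bounds of {x, n}: e, v, w.
The least among these is v.

v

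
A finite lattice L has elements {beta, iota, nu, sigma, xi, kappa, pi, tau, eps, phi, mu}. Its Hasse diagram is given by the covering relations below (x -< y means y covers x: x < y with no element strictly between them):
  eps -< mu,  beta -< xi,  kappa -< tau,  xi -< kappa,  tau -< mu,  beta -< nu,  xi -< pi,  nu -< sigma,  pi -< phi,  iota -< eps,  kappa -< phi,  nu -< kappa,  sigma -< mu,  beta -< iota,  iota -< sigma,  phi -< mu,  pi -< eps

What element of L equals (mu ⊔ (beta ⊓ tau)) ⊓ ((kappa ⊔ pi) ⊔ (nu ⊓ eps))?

beta ∧ tau = beta
mu ∨ beta = mu
kappa ∨ pi = phi
nu ∧ eps = beta
phi ∨ beta = phi
mu ∧ phi = phi

phi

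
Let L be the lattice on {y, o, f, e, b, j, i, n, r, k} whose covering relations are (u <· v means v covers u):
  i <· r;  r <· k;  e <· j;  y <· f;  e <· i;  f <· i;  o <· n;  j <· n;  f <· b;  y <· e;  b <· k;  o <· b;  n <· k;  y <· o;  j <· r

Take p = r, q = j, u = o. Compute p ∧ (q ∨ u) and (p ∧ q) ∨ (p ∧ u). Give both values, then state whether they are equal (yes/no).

q ∨ u = n, so p ∧ (q ∨ u) = r ∧ n = j.
p ∧ q = j and p ∧ u = y, so (p ∧ q) ∨ (p ∧ u) = j ∨ y = j.
Equal: yes.

j; j; yes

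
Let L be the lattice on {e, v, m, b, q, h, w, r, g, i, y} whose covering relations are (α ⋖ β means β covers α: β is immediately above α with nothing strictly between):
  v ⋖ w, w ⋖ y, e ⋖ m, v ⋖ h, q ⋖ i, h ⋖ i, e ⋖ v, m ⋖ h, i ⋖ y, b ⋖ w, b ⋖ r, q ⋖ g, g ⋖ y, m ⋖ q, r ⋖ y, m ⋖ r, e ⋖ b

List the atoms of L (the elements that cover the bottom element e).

b, m, v

The atoms are exactly the elements that cover e: b, m, v.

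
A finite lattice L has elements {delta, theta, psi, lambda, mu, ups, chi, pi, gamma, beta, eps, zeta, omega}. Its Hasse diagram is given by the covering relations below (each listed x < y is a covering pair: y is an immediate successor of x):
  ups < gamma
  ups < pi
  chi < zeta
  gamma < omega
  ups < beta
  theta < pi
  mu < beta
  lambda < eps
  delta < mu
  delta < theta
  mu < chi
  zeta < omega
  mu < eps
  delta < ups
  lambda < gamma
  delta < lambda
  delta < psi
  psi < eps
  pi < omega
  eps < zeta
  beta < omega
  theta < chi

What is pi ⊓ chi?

Common lower bounds of {pi, chi}: delta, theta.
The greatest among these is theta.

theta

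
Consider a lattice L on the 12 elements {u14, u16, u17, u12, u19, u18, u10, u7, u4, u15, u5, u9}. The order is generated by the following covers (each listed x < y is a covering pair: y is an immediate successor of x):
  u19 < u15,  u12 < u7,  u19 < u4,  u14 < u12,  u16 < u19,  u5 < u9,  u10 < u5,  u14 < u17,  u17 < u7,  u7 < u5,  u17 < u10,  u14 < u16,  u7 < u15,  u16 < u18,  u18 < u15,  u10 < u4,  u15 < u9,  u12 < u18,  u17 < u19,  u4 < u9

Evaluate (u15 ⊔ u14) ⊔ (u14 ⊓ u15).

u15 ∨ u14 = u15
u14 ∧ u15 = u14
u15 ∨ u14 = u15

u15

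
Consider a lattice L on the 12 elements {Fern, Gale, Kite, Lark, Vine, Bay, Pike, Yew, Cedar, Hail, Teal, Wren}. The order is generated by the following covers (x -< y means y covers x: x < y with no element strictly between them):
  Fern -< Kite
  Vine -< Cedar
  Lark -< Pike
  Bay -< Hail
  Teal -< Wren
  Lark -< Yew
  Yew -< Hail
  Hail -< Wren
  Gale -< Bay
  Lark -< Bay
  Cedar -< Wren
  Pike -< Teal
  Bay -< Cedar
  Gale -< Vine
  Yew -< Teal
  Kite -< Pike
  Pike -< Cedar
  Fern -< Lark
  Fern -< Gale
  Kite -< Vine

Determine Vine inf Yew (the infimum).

Fern

Common lower bounds of {Vine, Yew}: Fern.
The greatest among these is Fern.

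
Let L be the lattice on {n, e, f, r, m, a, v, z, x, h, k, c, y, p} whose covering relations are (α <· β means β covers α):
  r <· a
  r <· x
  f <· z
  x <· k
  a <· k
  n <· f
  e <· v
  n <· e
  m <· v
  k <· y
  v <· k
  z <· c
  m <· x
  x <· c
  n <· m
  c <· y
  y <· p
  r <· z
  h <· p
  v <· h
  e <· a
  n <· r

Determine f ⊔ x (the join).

c

Common upper bounds of {f, x}: c, p, y.
The least among these is c.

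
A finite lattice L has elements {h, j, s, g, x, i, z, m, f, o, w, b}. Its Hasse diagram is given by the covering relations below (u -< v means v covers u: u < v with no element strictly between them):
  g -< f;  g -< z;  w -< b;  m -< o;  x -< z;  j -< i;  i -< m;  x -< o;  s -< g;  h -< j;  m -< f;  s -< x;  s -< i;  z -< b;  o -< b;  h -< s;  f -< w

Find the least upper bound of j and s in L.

i

Common upper bounds of {j, s}: b, f, i, m, o, w.
The least among these is i.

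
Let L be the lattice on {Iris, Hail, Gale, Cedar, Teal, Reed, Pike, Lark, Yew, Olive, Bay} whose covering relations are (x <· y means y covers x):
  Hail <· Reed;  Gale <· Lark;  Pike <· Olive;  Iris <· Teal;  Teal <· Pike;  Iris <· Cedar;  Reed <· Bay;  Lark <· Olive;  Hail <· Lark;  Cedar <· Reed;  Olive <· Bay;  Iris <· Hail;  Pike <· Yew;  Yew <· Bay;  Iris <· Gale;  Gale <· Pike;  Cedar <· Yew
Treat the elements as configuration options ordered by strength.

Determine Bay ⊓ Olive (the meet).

Common lower bounds of {Bay, Olive}: Gale, Hail, Iris, Lark, Olive, Pike, Teal.
The greatest among these is Olive.

Olive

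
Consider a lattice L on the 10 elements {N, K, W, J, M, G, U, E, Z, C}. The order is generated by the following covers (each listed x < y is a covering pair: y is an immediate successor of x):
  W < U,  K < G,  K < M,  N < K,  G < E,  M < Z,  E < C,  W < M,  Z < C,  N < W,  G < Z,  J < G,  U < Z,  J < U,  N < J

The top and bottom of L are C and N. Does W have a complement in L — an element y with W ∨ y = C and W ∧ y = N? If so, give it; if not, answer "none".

Need y with W ∨ y = C and W ∧ y = N.
Checking each element gives: E.

E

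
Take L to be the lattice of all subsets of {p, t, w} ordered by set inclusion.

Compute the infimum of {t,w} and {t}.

{t}

Under ⊆, meet is intersection: {t,w} ∩ {t} = {t}.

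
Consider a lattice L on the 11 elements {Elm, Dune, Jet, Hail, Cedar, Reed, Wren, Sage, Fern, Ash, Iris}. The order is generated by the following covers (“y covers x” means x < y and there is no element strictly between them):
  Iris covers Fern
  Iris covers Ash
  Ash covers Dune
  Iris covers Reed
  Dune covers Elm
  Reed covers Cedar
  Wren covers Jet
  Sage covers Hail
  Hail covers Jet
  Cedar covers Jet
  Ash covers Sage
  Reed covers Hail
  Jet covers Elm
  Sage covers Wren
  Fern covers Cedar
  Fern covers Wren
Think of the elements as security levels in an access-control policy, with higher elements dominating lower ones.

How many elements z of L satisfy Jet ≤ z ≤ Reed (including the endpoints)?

The interval [Jet, Reed] = {Cedar, Hail, Jet, Reed}, which has 4 elements.

4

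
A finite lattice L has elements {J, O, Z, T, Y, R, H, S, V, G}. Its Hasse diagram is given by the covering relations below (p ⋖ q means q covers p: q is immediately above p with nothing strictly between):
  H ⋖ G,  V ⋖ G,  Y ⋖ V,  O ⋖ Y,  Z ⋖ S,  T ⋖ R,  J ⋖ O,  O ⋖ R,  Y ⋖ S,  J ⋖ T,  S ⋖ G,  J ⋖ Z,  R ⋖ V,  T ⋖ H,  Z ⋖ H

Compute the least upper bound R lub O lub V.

Common upper bounds of {R, O, V}: G, V.
The least among these is V.

V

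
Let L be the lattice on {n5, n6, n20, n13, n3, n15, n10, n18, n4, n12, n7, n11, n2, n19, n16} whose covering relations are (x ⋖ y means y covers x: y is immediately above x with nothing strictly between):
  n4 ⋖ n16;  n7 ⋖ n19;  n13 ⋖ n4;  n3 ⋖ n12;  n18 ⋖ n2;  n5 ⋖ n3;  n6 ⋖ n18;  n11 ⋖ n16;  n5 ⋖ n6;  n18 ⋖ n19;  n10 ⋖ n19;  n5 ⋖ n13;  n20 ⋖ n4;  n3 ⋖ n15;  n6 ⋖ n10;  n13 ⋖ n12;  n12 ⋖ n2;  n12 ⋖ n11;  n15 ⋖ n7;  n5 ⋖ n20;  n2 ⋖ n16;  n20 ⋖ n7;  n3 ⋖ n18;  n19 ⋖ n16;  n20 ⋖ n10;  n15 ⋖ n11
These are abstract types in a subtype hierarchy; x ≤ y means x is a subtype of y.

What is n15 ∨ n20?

Common upper bounds of {n15, n20}: n16, n19, n7.
The least among these is n7.

n7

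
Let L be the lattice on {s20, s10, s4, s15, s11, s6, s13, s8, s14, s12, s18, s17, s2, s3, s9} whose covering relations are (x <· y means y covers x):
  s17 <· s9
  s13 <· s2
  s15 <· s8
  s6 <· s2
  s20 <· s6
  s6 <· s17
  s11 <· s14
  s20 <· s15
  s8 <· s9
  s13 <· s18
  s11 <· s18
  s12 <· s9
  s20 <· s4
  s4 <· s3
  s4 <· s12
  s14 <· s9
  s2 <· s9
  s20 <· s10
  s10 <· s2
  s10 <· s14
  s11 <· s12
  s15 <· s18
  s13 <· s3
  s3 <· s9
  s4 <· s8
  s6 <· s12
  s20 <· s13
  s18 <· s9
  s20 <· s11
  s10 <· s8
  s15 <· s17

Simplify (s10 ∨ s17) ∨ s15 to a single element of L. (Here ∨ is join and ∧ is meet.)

s9

s10 ∨ s17 = s9
s9 ∨ s15 = s9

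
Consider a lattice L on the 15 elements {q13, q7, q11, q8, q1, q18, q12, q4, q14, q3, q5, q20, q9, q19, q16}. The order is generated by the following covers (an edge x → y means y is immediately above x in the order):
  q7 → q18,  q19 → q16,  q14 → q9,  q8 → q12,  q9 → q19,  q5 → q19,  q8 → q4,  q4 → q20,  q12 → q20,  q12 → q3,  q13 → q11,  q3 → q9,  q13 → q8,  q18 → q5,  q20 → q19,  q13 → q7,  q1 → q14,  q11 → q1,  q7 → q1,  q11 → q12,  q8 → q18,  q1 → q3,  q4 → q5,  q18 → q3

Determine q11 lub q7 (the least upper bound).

q1

Common upper bounds of {q11, q7}: q1, q14, q16, q19, q3, q9.
The least among these is q1.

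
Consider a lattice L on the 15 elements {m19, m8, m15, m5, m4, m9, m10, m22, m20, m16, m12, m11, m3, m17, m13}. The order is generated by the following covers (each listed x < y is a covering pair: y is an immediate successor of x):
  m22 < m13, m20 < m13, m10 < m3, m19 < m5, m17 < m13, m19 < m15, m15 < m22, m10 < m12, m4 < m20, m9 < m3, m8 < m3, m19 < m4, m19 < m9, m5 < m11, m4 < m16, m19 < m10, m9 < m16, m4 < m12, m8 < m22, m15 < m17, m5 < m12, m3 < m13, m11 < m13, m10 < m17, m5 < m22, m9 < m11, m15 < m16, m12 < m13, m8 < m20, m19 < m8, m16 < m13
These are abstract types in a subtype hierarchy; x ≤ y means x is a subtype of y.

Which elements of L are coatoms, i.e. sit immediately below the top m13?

m11, m12, m16, m17, m20, m22, m3

The coatoms are exactly the elements covered by m13: m11, m12, m16, m17, m20, m22, m3.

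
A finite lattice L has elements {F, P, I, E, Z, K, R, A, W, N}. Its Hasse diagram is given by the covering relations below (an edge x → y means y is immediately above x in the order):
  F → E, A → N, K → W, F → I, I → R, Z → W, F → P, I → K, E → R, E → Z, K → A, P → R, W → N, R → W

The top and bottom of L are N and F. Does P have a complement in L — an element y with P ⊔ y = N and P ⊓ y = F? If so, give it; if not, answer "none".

Need y with P ∨ y = N and P ∧ y = F.
Checking each element gives: A.

A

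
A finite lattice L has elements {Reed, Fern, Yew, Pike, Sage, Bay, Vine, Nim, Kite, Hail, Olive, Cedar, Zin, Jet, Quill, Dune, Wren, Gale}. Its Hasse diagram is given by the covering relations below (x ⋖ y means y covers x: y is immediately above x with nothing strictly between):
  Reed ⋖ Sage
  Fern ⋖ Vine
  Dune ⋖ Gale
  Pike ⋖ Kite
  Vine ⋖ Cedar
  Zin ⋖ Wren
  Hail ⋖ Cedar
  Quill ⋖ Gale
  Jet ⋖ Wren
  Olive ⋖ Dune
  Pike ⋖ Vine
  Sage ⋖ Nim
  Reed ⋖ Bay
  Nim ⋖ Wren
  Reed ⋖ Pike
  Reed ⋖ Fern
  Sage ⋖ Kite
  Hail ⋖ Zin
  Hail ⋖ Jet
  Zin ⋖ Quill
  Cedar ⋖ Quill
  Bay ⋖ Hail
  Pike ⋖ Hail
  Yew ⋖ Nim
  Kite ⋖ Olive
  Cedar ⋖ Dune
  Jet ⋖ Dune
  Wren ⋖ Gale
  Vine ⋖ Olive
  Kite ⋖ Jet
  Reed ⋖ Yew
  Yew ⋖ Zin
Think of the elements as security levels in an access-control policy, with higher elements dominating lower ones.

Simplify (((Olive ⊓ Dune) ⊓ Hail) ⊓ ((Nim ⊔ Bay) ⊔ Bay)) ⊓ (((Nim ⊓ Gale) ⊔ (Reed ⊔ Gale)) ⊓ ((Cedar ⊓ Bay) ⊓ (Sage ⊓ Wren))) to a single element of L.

Reed

Olive ∧ Dune = Olive
Olive ∧ Hail = Pike
Nim ∨ Bay = Wren
Wren ∨ Bay = Wren
Pike ∧ Wren = Pike
Nim ∧ Gale = Nim
Reed ∨ Gale = Gale
Nim ∨ Gale = Gale
Cedar ∧ Bay = Bay
Sage ∧ Wren = Sage
Bay ∧ Sage = Reed
Gale ∧ Reed = Reed
Pike ∧ Reed = Reed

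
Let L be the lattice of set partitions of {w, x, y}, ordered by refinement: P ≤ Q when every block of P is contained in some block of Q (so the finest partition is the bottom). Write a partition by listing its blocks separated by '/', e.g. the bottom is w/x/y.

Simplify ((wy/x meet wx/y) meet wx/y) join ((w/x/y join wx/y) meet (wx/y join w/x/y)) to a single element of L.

wy/x ∧ wx/y = w/x/y
w/x/y ∧ wx/y = w/x/y
w/x/y ∨ wx/y = wx/y
wx/y ∨ w/x/y = wx/y
wx/y ∧ wx/y = wx/y
w/x/y ∨ wx/y = wx/y

wx/y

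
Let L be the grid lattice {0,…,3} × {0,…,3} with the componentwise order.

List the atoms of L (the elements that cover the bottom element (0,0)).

The atoms are exactly the elements that cover (0,0): (0,1), (1,0).

(0,1), (1,0)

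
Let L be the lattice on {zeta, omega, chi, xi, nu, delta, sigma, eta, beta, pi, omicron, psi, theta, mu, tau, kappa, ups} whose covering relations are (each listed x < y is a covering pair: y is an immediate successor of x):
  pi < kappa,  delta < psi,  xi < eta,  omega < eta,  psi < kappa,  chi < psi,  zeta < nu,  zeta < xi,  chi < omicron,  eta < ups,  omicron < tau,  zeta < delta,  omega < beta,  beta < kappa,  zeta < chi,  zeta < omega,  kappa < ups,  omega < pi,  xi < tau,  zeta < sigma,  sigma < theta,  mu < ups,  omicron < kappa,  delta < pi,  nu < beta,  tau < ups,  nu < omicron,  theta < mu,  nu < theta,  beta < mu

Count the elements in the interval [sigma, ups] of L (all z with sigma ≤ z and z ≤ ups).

The interval [sigma, ups] = {mu, sigma, theta, ups}, which has 4 elements.

4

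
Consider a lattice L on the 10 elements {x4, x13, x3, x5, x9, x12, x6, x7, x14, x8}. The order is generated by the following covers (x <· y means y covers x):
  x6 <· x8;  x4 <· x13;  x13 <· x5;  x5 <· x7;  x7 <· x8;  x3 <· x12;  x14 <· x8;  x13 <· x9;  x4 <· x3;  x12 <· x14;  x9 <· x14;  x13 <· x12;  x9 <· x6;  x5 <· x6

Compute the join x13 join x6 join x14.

x8

Common upper bounds of {x13, x6, x14}: x8.
The least among these is x8.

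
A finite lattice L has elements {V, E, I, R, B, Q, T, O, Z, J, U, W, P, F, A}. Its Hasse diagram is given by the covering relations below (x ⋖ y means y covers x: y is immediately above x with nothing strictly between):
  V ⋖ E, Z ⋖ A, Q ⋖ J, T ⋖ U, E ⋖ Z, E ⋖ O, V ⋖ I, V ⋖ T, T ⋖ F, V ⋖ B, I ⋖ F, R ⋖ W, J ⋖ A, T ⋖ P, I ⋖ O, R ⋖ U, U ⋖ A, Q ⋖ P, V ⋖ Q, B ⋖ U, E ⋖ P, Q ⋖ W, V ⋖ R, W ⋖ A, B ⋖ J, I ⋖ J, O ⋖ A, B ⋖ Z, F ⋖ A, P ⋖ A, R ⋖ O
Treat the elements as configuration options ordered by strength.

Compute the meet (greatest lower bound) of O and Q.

Common lower bounds of {O, Q}: V.
The greatest among these is V.

V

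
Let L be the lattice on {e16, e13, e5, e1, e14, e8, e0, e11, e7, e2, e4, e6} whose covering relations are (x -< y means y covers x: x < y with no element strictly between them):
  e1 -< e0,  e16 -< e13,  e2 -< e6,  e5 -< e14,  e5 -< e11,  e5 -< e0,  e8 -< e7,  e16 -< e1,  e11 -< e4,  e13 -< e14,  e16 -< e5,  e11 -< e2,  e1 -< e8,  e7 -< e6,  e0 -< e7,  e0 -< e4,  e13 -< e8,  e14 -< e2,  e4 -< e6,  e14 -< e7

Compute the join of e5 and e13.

Common upper bounds of {e5, e13}: e14, e2, e6, e7.
The least among these is e14.

e14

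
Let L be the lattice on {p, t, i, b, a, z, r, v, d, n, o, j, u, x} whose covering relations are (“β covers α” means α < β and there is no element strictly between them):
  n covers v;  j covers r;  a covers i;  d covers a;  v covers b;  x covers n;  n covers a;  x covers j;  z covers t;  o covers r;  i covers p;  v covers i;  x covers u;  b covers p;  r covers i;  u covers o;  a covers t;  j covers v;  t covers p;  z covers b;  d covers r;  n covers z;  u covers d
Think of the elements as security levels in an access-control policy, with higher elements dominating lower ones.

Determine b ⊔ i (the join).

Common upper bounds of {b, i}: j, n, v, x.
The least among these is v.

v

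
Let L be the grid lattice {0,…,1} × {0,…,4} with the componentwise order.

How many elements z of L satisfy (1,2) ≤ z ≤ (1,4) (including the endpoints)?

3

The interval [(1,2), (1,4)] = {(1,2), (1,3), (1,4)}, which has 3 elements.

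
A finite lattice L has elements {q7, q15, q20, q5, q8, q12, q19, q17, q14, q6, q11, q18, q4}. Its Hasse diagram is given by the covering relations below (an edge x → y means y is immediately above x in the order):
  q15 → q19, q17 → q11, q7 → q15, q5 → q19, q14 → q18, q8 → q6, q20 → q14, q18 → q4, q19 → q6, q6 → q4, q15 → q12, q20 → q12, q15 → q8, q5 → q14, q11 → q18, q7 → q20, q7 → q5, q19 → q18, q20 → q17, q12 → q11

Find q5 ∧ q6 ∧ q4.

q5

Common lower bounds of {q5, q6, q4}: q5, q7.
The greatest among these is q5.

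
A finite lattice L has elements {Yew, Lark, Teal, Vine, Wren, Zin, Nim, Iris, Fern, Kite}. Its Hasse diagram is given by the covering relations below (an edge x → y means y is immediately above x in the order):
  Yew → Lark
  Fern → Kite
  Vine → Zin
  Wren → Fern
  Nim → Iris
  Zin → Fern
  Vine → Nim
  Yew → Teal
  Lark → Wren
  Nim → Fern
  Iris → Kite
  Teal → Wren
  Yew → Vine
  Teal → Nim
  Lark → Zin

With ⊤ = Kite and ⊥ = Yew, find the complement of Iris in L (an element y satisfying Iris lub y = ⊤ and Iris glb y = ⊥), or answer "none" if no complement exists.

Lark

Need y with Iris ∨ y = Kite and Iris ∧ y = Yew.
Checking each element gives: Lark.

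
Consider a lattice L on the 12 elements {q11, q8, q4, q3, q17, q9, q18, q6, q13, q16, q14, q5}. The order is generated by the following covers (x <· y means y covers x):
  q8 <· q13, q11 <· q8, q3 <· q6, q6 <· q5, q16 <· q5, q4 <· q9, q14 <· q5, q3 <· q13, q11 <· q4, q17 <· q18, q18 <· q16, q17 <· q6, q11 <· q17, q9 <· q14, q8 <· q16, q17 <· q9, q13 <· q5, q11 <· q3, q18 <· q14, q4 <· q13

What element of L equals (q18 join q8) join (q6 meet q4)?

q18 ∨ q8 = q16
q6 ∧ q4 = q11
q16 ∨ q11 = q16

q16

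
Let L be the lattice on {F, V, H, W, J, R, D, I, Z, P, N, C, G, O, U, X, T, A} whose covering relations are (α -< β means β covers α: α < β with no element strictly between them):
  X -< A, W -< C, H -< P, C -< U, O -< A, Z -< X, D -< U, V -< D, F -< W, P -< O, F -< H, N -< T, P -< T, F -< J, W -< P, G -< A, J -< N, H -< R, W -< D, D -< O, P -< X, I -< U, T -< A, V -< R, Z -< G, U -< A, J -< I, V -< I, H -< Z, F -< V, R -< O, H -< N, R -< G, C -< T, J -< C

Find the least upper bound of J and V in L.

Common upper bounds of {J, V}: A, I, U.
The least among these is I.

I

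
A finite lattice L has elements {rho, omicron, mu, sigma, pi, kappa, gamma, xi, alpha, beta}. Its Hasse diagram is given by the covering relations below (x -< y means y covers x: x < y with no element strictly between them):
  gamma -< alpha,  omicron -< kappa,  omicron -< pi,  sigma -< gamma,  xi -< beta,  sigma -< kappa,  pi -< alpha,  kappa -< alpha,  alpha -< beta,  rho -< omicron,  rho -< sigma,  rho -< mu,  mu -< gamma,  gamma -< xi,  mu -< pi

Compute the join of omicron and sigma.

Common upper bounds of {omicron, sigma}: alpha, beta, kappa.
The least among these is kappa.

kappa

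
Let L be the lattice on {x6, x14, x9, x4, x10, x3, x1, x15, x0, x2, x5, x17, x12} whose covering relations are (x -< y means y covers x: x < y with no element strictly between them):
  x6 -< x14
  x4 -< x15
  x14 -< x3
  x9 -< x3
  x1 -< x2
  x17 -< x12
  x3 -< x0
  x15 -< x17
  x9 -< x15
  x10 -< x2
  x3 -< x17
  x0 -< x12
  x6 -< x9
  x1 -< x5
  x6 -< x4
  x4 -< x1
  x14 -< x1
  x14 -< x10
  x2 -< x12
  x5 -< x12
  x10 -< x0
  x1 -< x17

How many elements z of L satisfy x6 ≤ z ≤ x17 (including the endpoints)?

The interval [x6, x17] = {x1, x14, x15, x17, x3, x4, x6, x9}, which has 8 elements.

8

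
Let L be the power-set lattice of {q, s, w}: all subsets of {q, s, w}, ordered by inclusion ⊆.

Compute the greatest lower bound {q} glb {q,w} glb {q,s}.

{q}

Under ⊆, meet is intersection: {q} ∩ {q,w} ∩ {q,s} = {q}.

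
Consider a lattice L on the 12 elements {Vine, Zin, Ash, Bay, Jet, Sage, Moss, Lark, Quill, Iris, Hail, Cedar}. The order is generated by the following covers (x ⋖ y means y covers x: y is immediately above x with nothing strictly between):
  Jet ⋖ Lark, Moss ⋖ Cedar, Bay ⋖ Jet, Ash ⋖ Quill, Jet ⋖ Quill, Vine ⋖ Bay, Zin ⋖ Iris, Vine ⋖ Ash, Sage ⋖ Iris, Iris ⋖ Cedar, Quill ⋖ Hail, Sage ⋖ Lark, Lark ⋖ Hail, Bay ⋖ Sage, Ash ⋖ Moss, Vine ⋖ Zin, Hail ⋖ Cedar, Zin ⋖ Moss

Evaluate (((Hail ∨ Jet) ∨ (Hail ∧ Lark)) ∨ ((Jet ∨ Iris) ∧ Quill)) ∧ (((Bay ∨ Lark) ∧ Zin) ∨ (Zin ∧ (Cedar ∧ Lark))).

Hail ∨ Jet = Hail
Hail ∧ Lark = Lark
Hail ∨ Lark = Hail
Jet ∨ Iris = Cedar
Cedar ∧ Quill = Quill
Hail ∨ Quill = Hail
Bay ∨ Lark = Lark
Lark ∧ Zin = Vine
Cedar ∧ Lark = Lark
Zin ∧ Lark = Vine
Vine ∨ Vine = Vine
Hail ∧ Vine = Vine

Vine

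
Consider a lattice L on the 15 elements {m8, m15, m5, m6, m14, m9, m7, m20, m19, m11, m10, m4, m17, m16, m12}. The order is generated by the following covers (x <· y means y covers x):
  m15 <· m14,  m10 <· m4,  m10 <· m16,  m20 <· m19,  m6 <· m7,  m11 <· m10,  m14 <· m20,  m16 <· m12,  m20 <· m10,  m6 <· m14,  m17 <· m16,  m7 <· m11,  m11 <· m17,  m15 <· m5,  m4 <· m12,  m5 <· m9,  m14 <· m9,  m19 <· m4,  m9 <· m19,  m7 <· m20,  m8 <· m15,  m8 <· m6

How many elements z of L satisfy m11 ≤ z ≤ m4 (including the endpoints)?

3

The interval [m11, m4] = {m10, m11, m4}, which has 3 elements.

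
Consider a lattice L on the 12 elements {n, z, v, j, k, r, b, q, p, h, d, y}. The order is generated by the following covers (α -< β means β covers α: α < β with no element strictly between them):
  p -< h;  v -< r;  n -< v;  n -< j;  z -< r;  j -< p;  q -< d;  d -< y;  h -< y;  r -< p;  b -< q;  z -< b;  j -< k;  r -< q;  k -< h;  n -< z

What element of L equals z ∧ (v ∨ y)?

z

v ∨ y = y
z ∧ y = z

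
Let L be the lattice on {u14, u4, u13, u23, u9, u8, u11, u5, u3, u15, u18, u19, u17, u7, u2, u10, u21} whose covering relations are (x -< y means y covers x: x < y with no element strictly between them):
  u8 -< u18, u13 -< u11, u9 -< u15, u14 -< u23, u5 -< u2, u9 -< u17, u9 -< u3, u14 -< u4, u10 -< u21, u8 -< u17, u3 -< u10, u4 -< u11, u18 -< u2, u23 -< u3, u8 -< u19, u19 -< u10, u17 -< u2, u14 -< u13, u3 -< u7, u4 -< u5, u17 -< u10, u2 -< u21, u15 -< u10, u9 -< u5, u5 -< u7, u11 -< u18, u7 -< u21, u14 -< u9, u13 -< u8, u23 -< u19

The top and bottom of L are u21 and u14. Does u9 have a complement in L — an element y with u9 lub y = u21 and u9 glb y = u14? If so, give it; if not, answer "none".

none

For every candidate y, either u9 ∨ y ≠ u21 or u9 ∧ y ≠ u14; no complement exists.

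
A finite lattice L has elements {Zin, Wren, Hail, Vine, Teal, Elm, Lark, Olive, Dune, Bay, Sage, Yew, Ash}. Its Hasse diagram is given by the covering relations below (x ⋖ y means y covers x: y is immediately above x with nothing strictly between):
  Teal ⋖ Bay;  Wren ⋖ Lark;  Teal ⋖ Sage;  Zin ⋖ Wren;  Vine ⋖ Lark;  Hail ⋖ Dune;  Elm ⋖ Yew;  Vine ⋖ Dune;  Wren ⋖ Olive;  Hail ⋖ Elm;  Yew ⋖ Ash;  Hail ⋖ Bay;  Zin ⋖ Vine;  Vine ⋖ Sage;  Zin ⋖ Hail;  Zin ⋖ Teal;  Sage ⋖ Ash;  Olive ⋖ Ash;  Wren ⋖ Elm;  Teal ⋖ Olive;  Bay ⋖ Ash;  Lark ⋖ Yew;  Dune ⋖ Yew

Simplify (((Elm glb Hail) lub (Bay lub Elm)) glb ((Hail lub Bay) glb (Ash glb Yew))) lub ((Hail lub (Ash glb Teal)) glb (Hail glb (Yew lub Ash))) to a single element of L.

Elm ∧ Hail = Hail
Bay ∨ Elm = Ash
Hail ∨ Ash = Ash
Hail ∨ Bay = Bay
Ash ∧ Yew = Yew
Bay ∧ Yew = Hail
Ash ∧ Hail = Hail
Ash ∧ Teal = Teal
Hail ∨ Teal = Bay
Yew ∨ Ash = Ash
Hail ∧ Ash = Hail
Bay ∧ Hail = Hail
Hail ∨ Hail = Hail

Hail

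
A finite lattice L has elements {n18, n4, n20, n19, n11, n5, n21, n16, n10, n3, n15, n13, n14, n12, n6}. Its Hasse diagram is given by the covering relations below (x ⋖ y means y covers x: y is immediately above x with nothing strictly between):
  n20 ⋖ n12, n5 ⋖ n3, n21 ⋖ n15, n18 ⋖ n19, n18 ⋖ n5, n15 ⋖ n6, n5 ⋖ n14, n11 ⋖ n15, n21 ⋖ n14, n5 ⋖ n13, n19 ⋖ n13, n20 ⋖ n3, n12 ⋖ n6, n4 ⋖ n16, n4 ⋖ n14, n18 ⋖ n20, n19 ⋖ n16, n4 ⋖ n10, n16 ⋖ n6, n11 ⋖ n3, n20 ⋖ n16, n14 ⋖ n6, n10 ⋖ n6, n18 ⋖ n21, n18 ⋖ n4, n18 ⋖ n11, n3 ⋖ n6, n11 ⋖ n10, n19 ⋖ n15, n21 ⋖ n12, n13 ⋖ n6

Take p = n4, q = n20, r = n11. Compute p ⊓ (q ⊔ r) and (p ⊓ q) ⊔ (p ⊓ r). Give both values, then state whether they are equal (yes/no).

q ⊔ r = n3, so p ⊓ (q ⊔ r) = n4 ⊓ n3 = n18.
p ⊓ q = n18 and p ⊓ r = n18, so (p ⊓ q) ⊔ (p ⊓ r) = n18 ⊔ n18 = n18.
Equal: yes.

n18; n18; yes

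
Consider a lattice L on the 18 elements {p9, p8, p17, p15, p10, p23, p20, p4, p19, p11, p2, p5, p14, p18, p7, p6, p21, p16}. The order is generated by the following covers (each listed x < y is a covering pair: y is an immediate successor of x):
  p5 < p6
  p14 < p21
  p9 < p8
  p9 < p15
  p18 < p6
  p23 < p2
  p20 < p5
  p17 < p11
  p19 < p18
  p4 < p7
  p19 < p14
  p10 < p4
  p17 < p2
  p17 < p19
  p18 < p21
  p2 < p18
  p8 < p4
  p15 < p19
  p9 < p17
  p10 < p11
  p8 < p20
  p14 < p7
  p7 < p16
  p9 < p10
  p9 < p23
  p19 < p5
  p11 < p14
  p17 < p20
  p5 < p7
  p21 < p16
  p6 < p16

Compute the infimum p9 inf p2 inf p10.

Common lower bounds of {p9, p2, p10}: p9.
The greatest among these is p9.

p9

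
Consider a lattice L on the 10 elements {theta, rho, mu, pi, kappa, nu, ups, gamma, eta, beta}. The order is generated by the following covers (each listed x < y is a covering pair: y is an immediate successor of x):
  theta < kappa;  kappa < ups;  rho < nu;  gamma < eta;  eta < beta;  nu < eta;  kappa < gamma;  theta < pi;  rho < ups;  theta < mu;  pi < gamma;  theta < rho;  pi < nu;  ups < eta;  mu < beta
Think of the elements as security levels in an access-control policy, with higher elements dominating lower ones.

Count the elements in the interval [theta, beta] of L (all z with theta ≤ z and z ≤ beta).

10

The interval [theta, beta] = {beta, eta, gamma, kappa, mu, nu, pi, rho, theta, ups}, which has 10 elements.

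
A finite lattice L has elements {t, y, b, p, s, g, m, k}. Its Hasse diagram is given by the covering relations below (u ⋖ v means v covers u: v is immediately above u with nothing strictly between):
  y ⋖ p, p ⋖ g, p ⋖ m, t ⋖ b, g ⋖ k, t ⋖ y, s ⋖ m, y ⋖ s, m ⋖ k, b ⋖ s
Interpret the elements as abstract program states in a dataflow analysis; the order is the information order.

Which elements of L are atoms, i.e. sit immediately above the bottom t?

The atoms are exactly the elements that cover t: b, y.

b, y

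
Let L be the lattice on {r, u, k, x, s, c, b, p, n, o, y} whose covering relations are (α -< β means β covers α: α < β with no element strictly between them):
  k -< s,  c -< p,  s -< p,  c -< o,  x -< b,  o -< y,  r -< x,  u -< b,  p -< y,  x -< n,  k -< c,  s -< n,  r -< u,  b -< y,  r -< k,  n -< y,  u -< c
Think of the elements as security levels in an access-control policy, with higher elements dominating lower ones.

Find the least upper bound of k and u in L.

c

Common upper bounds of {k, u}: c, o, p, y.
The least among these is c.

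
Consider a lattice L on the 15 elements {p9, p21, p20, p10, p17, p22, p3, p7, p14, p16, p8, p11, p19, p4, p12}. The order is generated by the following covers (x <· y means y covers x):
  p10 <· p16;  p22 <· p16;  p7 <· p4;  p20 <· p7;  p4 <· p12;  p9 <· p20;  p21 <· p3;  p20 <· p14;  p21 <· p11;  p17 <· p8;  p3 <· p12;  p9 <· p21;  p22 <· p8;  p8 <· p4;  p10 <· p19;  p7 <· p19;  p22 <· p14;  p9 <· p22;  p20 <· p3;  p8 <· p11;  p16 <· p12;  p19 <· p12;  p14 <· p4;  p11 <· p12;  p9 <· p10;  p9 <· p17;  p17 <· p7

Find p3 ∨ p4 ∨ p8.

p12

Common upper bounds of {p3, p4, p8}: p12.
The least among these is p12.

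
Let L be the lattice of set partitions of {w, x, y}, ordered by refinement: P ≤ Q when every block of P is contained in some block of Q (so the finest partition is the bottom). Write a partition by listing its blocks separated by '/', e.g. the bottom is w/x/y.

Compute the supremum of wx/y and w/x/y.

wx/y

The join of wx/y and w/x/y merges any blocks that overlap across the partitions, giving wx/y.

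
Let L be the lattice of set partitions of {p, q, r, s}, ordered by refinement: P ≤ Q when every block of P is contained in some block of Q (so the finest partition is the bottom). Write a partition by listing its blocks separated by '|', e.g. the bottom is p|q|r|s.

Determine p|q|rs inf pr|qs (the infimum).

The meet (common refinement) of p|q|rs and pr|qs intersects blocks pairwise, giving p|q|r|s.

p|q|r|s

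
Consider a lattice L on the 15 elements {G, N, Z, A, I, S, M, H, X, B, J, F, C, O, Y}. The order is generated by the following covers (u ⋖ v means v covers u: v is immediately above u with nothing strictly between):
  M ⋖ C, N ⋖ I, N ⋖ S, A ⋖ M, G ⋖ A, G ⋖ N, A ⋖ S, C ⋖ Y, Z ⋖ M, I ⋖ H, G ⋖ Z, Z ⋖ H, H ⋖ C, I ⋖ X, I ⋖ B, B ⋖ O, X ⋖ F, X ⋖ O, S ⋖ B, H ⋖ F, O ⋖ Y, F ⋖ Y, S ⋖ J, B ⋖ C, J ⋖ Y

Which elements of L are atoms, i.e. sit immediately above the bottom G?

A, N, Z

The atoms are exactly the elements that cover G: A, N, Z.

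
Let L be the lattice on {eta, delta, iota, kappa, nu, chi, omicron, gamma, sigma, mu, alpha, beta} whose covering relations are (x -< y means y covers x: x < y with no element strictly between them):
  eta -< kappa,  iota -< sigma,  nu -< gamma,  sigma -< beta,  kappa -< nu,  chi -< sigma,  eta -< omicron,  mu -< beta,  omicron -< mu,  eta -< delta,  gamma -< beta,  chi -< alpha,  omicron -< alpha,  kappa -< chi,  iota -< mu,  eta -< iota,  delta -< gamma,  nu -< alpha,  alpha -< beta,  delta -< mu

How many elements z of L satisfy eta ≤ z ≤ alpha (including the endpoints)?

The interval [eta, alpha] = {alpha, chi, eta, kappa, nu, omicron}, which has 6 elements.

6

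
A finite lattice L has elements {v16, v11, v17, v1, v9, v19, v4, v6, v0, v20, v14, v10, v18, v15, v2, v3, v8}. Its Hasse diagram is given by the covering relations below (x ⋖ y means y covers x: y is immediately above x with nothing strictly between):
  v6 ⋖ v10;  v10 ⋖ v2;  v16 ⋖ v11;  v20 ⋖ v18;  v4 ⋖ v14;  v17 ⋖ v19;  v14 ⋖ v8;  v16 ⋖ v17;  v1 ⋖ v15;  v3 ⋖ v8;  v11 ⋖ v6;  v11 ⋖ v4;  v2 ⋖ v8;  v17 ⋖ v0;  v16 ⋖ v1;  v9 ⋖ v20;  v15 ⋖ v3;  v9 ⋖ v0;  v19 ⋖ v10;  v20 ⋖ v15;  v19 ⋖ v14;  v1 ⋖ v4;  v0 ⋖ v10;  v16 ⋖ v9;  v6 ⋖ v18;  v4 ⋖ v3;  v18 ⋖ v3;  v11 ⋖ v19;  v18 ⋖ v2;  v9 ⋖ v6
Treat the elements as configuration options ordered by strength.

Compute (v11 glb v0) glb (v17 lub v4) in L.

v11 ∧ v0 = v16
v17 ∨ v4 = v14
v16 ∧ v14 = v16

v16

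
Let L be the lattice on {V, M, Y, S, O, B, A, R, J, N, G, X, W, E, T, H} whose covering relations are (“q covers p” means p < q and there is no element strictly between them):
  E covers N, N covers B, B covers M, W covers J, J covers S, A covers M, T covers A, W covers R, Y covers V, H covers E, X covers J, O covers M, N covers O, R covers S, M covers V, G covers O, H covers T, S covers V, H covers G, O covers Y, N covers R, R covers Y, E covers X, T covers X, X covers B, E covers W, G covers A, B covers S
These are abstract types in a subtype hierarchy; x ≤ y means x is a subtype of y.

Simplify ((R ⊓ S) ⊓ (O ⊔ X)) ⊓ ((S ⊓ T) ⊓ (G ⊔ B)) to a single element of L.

R ∧ S = S
O ∨ X = E
S ∧ E = S
S ∧ T = S
G ∨ B = H
S ∧ H = S
S ∧ S = S

S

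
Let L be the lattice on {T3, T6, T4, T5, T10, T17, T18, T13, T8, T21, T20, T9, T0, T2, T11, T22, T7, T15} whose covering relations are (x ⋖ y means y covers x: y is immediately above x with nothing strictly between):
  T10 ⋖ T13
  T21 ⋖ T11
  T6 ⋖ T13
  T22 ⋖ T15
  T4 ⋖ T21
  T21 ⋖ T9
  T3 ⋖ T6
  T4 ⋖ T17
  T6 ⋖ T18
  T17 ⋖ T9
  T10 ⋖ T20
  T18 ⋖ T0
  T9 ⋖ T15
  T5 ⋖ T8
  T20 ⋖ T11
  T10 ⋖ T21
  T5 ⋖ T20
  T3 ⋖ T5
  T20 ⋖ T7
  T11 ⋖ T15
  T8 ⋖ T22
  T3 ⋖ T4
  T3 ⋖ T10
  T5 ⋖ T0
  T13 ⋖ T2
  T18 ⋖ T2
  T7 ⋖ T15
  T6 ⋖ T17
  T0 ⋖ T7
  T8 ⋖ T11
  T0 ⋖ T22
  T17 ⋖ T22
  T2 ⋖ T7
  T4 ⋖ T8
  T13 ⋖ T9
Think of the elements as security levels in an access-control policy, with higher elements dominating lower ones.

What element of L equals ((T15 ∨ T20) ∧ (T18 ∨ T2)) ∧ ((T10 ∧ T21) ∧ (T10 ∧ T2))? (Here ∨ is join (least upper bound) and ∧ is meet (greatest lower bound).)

T15 ∨ T20 = T15
T18 ∨ T2 = T2
T15 ∧ T2 = T2
T10 ∧ T21 = T10
T10 ∧ T2 = T10
T10 ∧ T10 = T10
T2 ∧ T10 = T10

T10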